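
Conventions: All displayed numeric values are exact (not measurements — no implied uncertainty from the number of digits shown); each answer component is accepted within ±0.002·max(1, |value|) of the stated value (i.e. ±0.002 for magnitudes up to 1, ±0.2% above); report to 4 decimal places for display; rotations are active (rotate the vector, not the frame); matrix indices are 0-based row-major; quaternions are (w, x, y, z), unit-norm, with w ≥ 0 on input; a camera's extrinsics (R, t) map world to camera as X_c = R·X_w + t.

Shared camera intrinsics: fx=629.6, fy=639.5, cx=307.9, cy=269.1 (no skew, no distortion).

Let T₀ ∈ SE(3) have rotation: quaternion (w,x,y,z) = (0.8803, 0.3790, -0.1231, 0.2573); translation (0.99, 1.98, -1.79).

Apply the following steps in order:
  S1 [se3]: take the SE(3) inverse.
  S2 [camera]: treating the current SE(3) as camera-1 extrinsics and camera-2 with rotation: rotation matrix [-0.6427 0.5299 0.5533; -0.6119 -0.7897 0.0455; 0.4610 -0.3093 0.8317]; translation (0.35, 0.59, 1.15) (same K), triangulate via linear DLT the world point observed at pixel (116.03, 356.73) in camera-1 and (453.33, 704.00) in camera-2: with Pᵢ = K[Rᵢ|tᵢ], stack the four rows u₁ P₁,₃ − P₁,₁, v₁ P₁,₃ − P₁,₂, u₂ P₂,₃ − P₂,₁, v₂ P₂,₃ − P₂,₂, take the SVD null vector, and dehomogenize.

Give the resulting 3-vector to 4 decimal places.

after S1 (invert_se3): R=[0.8373 0.3597 0.4118; -0.5464 0.5803 0.6040; -0.0217 -0.7307 0.6824], t=(-0.8040, 0.4730, 2.6897)
after S2 (triangulate): (-0.0844, -0.3439, 0.1639)

result = (-0.0844, -0.3439, 0.1639)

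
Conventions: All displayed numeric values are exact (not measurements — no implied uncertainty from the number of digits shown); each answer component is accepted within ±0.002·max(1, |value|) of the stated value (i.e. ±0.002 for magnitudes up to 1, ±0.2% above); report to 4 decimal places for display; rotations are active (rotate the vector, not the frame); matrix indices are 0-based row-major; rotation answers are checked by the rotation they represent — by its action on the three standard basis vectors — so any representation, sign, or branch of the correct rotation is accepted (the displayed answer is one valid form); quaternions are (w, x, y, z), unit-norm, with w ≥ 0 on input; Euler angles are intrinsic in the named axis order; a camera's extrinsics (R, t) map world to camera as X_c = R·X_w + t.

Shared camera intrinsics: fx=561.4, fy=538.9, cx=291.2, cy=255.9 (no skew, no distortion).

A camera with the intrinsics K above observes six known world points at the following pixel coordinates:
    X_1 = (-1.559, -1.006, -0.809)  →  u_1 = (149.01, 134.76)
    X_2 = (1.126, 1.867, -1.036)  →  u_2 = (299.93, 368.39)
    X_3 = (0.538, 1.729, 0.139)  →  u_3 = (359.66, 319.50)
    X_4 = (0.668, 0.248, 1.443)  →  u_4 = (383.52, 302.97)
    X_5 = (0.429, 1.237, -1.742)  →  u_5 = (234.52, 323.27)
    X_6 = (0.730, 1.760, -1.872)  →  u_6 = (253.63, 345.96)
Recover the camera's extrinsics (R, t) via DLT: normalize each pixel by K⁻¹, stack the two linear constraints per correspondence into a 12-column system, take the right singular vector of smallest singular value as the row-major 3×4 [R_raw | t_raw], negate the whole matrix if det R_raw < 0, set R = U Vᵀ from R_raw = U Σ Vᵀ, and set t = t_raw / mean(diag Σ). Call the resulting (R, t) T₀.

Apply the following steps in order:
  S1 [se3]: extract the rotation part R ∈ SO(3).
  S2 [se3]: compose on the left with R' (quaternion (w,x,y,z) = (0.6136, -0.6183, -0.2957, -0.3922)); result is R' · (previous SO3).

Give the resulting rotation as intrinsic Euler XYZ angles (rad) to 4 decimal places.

source (pnp_recover): camera pose = R=[0.0197 0.6632 0.7481; 0.9643 0.1851 -0.1895; -0.2642 0.7251 -0.6359], t=(-0.3600, 0.0600, 6.3706)
after S1 (rot_of_se3): [0.0197 0.6632 0.7481; 0.9643 0.1851 -0.1895; -0.2642 0.7251 -0.6359]
after S2 (compose_so3): [0.7946 0.5886 0.1490; -0.3336 0.6283 -0.7028; -0.5073 0.5087 0.6956]

rotation (euler_xyz) = (0.7905, 0.1496, -0.6375)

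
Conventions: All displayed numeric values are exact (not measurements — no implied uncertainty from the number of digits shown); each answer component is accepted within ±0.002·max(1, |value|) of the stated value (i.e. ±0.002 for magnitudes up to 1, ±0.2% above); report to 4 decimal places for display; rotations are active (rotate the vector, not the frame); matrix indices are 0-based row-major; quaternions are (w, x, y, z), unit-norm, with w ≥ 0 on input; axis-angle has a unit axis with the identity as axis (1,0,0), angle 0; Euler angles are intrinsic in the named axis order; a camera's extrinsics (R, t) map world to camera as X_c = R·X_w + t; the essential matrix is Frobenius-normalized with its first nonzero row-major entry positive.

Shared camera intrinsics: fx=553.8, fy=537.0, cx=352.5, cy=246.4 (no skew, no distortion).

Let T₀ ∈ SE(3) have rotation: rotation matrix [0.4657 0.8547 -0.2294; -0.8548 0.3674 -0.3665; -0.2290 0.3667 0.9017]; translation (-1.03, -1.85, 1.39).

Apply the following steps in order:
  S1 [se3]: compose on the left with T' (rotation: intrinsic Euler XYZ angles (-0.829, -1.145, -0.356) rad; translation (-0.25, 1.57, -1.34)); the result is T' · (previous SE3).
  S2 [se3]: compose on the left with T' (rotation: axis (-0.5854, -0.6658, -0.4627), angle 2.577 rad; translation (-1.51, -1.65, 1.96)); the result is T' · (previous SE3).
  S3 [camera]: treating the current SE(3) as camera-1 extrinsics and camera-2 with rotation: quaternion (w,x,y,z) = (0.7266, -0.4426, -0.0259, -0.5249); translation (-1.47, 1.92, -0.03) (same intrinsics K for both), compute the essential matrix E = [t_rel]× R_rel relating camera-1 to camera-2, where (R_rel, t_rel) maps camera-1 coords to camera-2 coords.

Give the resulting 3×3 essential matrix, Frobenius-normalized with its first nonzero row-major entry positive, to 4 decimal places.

matrix = [0.0935 -0.2356 -0.2150; 0.3099 -0.1560 0.6073; 0.2868 -0.5171 -0.2251]

after S1 (compose_se3): R=[0.2658 0.0498 -0.9627; -0.6277 0.7669 -0.1336; 0.7317 0.6398 0.2351], t=(-2.1810, -0.0168, -0.9291)
after S2 (compose_se3): R=[-0.5582 0.8225 0.1094; 0.7873 0.5666 -0.2431; -0.2619 -0.0496 -0.9638], t=(-1.1957, -3.4968, 0.5071)
after S3 (essential): [0.0935 -0.2356 -0.2150; 0.3099 -0.1560 0.6073; 0.2868 -0.5171 -0.2251]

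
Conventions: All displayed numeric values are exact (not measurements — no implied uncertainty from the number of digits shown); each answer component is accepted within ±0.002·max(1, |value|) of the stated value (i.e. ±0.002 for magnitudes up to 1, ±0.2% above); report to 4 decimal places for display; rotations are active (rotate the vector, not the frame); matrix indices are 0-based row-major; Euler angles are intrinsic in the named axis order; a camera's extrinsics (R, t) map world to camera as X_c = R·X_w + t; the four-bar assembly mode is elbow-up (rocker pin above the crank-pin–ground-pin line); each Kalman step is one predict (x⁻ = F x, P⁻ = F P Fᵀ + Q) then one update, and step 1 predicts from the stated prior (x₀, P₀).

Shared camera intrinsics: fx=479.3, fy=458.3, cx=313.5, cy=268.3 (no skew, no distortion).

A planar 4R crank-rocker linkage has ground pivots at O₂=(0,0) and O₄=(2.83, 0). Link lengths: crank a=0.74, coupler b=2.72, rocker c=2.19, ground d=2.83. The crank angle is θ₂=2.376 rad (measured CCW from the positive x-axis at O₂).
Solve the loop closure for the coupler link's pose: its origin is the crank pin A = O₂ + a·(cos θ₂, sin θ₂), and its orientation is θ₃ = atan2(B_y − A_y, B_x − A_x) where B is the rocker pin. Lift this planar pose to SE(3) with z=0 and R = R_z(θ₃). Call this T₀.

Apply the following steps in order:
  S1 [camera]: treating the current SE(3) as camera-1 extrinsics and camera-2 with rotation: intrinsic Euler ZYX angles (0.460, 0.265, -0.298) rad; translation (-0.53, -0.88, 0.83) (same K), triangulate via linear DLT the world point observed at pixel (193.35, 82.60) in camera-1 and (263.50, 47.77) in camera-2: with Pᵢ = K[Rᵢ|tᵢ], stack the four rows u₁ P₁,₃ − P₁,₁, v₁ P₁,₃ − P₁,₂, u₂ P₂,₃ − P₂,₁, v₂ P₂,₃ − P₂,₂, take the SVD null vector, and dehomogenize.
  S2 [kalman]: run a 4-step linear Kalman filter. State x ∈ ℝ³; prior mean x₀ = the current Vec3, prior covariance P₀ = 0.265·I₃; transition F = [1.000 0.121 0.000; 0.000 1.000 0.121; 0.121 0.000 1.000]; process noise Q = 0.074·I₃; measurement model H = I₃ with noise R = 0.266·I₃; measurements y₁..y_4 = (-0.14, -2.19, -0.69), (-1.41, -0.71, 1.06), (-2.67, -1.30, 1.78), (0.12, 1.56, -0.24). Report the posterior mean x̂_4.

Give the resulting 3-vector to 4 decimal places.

result = (-1.0096, 0.0379, 0.4890)

source (fourbar_fk): coupler pose = R=[0.8542 -0.5200 0.0000; 0.5200 0.8542 0.0000; 0.0000 0.0000 1.0000], t=(-0.5335, 0.5128, 0.0000)
after S1 (triangulate): (-0.5280, -1.0796, 1.6879)
after S2 (kf_track): (-1.0096, 0.0379, 0.4890)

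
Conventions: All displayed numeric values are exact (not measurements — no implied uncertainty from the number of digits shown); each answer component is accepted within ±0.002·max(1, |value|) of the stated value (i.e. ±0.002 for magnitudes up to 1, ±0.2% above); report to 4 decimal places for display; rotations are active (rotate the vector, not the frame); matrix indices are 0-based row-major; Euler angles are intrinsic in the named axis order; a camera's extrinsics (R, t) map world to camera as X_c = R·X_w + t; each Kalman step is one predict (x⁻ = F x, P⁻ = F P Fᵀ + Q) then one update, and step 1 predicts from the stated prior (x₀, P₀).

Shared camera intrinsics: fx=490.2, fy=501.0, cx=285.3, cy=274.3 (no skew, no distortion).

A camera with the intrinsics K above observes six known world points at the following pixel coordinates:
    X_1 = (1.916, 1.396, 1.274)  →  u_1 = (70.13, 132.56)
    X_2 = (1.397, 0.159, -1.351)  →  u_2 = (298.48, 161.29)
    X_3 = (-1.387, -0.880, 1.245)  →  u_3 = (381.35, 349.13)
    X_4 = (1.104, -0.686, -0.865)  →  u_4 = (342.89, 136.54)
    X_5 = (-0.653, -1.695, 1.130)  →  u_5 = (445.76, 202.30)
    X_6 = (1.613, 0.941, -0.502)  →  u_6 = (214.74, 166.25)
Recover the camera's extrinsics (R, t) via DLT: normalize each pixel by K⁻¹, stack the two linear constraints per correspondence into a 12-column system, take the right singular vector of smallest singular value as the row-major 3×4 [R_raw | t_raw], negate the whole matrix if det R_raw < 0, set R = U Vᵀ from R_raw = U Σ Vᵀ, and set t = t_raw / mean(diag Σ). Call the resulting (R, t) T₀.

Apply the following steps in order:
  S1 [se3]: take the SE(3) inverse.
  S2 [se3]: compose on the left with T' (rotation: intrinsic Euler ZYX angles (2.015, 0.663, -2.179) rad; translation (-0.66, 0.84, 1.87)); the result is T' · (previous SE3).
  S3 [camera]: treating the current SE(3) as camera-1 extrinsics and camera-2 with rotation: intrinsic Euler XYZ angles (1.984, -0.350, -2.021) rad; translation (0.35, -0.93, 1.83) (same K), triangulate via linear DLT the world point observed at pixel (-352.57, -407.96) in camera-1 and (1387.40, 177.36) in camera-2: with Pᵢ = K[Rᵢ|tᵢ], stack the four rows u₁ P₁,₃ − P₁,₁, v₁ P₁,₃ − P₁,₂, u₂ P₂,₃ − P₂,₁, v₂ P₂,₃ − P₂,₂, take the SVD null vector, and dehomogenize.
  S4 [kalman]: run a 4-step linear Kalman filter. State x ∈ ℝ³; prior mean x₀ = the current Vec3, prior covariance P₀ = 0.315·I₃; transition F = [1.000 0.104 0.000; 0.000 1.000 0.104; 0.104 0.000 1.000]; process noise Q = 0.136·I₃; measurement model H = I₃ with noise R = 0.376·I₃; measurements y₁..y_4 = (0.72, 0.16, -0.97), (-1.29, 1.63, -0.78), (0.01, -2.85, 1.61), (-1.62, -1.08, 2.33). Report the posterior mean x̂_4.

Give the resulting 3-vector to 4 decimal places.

result = (-0.7671, -0.8464, 1.1256)

source (pnp_recover): camera pose = R=[-0.3667 -0.7779 -0.5103; -0.9039 0.4278 -0.0026; 0.2203 0.4604 -0.8600], t=(0.1300, -0.3499, 5.2902)
after S1 (invert_se3): R=[-0.3667 -0.9039 0.2203; -0.7779 0.4278 0.4604; -0.5103 -0.0026 -0.8600], t=(-1.4341, -2.1846, 4.6148)
after S2 (compose_se3): R=[-0.1449 0.6212 0.7701; 0.2449 -0.7316 0.6362; 0.9587 0.2808 -0.0461], t=(-4.4979, -2.8137, 2.0874)
after S3 (triangulate): (0.6285, 1.6428, -0.7493)
after S4 (kf_track): (-0.7671, -0.8464, 1.1256)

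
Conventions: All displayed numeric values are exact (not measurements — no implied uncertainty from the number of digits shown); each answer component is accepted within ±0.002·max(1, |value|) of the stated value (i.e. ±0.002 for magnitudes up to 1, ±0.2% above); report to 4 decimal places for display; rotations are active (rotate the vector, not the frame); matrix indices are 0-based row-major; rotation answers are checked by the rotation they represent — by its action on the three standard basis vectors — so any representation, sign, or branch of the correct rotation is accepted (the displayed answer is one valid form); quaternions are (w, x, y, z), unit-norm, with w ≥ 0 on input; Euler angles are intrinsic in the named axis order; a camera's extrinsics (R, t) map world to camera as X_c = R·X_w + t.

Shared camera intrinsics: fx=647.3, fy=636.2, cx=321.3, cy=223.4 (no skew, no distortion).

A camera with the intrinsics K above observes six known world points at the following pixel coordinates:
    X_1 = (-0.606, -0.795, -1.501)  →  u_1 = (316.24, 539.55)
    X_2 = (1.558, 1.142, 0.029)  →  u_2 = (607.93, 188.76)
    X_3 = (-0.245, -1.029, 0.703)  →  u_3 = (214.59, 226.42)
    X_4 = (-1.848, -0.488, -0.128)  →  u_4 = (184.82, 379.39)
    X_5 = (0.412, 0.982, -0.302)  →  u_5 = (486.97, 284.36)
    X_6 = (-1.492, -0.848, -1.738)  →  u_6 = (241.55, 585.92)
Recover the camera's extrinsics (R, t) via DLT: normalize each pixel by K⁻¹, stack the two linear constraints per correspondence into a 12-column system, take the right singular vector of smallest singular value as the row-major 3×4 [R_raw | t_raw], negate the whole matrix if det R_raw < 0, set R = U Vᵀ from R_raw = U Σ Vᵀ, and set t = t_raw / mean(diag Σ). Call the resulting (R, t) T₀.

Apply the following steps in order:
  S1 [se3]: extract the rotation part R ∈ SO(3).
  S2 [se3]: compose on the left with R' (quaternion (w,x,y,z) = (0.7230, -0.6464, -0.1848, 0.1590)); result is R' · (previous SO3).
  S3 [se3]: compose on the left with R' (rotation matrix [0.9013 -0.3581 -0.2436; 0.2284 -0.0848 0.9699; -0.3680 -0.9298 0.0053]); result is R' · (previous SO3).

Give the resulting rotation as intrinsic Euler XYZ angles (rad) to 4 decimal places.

source (pnp_recover): camera pose = R=[0.6861 0.6339 -0.3570; -0.3986 -0.0829 -0.9134; -0.6086 0.7690 0.1958], t=(0.3500, 0.4800, 4.8804)
after S1 (rot_of_se3): [0.6861 0.6339 -0.3570; -0.3986 -0.0829 -0.9134; -0.6086 0.7690 0.1958]
after S2 (compose_so3): [0.8887 0.1942 -0.4153; -0.2567 0.9613 -0.0997; 0.3799 0.1953 0.9042]
after S3 (compose_so3): [0.8004 -0.2168 -0.5589; 0.5932 0.1522 0.7905; -0.0863 -0.9643 0.2504]

rotation (euler_xyz) = (-1.2641, -0.5930, 0.2645)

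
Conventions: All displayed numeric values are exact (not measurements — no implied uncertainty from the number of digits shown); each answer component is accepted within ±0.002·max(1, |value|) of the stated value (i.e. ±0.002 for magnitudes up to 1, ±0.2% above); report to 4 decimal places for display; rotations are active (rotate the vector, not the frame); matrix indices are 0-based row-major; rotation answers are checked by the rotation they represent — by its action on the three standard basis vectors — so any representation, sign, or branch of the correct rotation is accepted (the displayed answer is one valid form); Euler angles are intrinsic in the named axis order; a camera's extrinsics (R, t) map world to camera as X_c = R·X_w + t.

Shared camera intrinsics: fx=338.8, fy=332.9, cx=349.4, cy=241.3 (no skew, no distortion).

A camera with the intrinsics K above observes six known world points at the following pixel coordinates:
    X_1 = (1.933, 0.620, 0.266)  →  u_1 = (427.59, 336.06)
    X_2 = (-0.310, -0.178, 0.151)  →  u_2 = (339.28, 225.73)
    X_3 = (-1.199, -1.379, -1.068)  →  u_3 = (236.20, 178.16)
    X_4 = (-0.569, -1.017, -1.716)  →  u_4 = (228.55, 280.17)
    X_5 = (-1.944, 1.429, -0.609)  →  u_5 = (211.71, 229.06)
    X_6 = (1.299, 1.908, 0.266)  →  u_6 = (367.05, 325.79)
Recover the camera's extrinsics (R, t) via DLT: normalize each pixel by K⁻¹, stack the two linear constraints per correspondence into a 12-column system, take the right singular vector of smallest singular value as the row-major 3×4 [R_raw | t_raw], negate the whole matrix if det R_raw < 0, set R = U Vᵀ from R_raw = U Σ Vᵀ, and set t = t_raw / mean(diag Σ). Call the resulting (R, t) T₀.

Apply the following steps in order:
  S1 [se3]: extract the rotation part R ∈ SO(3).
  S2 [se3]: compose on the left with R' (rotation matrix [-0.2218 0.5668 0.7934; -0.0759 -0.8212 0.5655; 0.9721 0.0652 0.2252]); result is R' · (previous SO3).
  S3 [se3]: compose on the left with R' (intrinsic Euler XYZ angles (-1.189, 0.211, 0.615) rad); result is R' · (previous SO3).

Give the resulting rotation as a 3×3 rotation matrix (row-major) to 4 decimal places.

rotation (matrix) = ((0.6755, 0.6657, -0.3170), (0.4283, -0.0043, 0.9036), (0.6002, -0.7462, -0.2880))

source (pnp_recover): camera pose = R=[0.7305 -0.3613 0.5795; 0.6824 0.4188 -0.5992; -0.0262 0.8331 0.5525], t=(-0.0700, 0.1500, 4.9001)
after S1 (rot_of_se3): [0.7305 -0.3613 0.5795; 0.6824 0.4188 -0.5992; -0.0262 0.8331 0.5525]
after S2 (compose_so3): [0.2040 0.9785 -0.0298; -0.6307 0.1546 0.7605; 0.7488 -0.1363 0.6487]
after S3 (compose_so3): [0.6755 0.6657 -0.3170; 0.4283 -0.0043 0.9036; 0.6002 -0.7462 -0.2880]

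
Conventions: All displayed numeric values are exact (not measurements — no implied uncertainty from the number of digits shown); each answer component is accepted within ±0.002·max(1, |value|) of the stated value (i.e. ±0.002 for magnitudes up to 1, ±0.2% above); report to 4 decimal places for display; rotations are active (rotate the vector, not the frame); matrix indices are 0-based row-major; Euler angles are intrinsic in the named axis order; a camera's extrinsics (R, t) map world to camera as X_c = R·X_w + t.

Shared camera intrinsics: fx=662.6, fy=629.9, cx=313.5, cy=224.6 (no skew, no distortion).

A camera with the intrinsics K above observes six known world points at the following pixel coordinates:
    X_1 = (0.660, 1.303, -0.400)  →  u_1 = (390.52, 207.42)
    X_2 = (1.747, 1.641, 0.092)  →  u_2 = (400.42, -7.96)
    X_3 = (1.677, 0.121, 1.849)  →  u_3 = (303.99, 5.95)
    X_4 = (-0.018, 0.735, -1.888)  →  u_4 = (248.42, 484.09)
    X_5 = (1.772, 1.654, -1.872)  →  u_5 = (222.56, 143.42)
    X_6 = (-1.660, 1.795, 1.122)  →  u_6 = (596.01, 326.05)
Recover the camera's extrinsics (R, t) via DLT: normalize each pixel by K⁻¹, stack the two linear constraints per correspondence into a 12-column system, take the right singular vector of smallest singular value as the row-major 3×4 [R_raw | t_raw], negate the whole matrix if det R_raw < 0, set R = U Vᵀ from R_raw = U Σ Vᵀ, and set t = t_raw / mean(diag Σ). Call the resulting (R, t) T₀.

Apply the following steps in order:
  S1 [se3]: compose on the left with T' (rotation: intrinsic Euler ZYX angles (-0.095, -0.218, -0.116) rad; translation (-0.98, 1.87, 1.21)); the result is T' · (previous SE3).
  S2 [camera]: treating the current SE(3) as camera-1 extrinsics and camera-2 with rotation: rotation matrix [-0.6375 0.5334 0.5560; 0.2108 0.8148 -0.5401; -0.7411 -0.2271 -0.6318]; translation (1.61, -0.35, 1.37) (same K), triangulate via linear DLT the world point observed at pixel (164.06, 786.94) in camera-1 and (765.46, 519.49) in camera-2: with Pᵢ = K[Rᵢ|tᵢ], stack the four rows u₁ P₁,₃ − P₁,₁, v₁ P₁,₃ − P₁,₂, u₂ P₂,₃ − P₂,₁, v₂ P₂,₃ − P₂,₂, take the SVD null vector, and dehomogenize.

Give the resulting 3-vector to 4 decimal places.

source (pnp_recover): camera pose = R=[-0.4087 0.8272 0.3856; -0.8238 -0.1526 -0.5459; -0.3928 -0.5408 0.7439], t=(-0.2100, 0.4201, 5.0801)
after S1 (compose_se3): R=[-0.4157 0.8955 0.1588; -0.8281 -0.3004 -0.4733; -0.3762 -0.3283 0.8664], t=(-2.1647, 2.9927, 6.0436)
after S2 (triangulate): (-0.8366, 1.1575, -1.6036)

result = (-0.8366, 1.1575, -1.6036)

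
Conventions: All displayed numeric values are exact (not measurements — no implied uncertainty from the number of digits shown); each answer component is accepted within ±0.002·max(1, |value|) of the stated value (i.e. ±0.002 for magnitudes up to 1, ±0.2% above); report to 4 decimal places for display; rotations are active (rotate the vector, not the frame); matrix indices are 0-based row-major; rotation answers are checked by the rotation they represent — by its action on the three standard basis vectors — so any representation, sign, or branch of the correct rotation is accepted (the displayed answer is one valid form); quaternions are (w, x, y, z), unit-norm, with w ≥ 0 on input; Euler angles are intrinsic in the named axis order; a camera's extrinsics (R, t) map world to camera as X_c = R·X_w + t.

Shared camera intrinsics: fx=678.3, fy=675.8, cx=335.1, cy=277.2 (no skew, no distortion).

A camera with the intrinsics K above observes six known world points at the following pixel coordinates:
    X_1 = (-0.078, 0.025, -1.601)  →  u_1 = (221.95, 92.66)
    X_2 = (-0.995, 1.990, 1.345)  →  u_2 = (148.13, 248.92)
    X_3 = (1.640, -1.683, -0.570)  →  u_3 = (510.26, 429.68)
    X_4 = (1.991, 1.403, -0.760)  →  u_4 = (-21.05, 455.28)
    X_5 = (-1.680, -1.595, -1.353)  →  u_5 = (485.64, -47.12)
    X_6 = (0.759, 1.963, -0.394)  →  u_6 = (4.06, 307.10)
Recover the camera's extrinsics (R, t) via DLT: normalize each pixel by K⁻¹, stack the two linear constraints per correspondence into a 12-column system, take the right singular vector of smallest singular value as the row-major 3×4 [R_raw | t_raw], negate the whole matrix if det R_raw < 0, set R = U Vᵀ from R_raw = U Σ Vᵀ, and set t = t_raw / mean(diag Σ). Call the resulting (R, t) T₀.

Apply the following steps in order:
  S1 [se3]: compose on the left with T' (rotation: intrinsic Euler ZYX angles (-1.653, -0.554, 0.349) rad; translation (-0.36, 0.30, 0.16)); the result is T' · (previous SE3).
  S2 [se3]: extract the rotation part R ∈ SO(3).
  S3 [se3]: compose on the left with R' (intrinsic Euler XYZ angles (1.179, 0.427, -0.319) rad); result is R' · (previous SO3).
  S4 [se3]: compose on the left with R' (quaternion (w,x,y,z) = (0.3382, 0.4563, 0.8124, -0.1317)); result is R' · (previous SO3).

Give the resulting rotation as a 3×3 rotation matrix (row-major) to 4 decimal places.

source (pnp_recover): camera pose = R=[-0.0985 -0.9819 0.1620; 0.8418 0.0047 0.5398; -0.5308 0.1896 0.8260], t=(-0.4200, -0.2100, 5.4502)
after S1 (compose_se3): R=[0.9670 0.0161 0.2542; -0.1070 0.9314 0.3480; -0.2312 -0.3637 0.9024], t=(-2.1667, 3.4729, 4.2335)
after S2 (rot_of_se3): [0.9670 0.0161 0.2542; -0.1070 0.9314 0.3480; -0.2312 -0.3637 0.9024]
after S3 (compose_so3): [0.7095 0.1291 0.6928; 0.3785 0.7594 -0.5292; -0.5944 0.6377 0.4899]
after S4 (compose_so3): [-0.1926 0.8587 -0.4750; 0.9813 0.1677 -0.0946; -0.0015 -0.4843 -0.8749]

rotation (matrix) = ((-0.1926, 0.8587, -0.4750), (0.9813, 0.1677, -0.0946), (-0.0015, -0.4843, -0.8749))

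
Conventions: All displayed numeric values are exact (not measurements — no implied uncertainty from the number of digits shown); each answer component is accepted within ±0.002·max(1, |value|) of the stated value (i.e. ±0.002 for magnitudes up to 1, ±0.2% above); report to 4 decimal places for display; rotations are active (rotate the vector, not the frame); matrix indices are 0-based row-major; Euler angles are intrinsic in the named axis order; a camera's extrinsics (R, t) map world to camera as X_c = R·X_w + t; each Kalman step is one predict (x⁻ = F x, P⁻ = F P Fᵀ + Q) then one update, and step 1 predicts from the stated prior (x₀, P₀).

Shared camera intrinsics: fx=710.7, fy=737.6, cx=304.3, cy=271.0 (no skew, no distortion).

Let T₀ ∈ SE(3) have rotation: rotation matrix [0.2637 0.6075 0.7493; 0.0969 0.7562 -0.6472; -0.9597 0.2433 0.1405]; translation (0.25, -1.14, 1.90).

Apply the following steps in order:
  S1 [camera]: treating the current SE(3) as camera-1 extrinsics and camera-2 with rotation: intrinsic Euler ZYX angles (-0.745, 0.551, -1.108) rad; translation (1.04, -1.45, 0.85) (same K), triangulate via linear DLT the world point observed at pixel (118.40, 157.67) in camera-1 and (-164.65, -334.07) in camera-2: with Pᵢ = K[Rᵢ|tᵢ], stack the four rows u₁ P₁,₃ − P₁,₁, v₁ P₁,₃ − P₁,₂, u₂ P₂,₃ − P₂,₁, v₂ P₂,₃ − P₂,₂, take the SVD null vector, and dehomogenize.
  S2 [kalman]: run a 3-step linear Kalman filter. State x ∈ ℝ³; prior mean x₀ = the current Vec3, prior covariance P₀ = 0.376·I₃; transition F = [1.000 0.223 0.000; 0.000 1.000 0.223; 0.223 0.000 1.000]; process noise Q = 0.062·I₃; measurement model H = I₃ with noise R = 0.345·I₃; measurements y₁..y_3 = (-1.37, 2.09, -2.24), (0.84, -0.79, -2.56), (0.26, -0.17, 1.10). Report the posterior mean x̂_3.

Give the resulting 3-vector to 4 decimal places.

result = (0.0758, -0.0649, -0.9789)

after S1 (triangulate): (-1.5876, 0.1426, -1.0465)
after S2 (kf_track): (0.0758, -0.0649, -0.9789)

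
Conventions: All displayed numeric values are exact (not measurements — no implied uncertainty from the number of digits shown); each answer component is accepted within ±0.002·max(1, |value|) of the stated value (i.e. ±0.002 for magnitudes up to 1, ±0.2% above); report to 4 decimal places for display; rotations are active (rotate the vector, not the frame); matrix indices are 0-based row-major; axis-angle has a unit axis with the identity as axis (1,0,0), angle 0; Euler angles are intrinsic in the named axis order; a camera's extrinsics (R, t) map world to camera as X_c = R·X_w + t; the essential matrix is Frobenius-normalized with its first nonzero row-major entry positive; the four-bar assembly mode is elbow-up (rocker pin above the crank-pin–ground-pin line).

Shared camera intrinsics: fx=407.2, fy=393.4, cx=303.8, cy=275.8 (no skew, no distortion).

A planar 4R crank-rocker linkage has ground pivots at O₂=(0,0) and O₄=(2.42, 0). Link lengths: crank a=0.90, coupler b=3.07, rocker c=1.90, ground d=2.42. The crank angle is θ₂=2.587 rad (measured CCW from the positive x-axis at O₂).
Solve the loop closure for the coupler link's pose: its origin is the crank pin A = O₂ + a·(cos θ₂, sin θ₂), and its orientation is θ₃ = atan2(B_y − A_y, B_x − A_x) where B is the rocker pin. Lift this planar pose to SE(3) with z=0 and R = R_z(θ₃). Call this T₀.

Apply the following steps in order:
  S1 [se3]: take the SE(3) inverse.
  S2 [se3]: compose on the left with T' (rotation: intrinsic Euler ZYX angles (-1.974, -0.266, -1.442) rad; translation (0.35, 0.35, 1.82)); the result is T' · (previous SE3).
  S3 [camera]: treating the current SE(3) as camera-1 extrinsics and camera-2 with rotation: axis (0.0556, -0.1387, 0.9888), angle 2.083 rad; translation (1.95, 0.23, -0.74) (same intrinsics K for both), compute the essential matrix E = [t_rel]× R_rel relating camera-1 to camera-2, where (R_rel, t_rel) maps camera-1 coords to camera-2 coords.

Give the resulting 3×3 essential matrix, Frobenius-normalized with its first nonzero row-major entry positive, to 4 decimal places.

source (fourbar_fk): coupler pose = R=[0.8942 -0.4477 0.0000; 0.4477 0.8942 0.0000; 0.0000 0.0000 1.0000], t=(-0.7651, 0.4739, 0.0000)
after S1 (invert_se3): R=[0.8942 0.4477 0.0000; -0.4477 0.8942 0.0000; 0.0000 0.0000 1.0000], t=(0.4720, -0.7663, 0.0000)
after S2 (compose_se3): R=[-0.3456 -0.1553 0.9254; -0.6636 -0.6568 -0.3581; 0.6634 -0.7379 0.1239], t=(0.1592, 0.1535, 2.6773)
after S3 (essential): [0.6268 -0.1120 -0.2069; 0.3127 0.3211 0.2261; -0.0294 -0.4142 -0.3567]

matrix = [0.6268 -0.1120 -0.2069; 0.3127 0.3211 0.2261; -0.0294 -0.4142 -0.3567]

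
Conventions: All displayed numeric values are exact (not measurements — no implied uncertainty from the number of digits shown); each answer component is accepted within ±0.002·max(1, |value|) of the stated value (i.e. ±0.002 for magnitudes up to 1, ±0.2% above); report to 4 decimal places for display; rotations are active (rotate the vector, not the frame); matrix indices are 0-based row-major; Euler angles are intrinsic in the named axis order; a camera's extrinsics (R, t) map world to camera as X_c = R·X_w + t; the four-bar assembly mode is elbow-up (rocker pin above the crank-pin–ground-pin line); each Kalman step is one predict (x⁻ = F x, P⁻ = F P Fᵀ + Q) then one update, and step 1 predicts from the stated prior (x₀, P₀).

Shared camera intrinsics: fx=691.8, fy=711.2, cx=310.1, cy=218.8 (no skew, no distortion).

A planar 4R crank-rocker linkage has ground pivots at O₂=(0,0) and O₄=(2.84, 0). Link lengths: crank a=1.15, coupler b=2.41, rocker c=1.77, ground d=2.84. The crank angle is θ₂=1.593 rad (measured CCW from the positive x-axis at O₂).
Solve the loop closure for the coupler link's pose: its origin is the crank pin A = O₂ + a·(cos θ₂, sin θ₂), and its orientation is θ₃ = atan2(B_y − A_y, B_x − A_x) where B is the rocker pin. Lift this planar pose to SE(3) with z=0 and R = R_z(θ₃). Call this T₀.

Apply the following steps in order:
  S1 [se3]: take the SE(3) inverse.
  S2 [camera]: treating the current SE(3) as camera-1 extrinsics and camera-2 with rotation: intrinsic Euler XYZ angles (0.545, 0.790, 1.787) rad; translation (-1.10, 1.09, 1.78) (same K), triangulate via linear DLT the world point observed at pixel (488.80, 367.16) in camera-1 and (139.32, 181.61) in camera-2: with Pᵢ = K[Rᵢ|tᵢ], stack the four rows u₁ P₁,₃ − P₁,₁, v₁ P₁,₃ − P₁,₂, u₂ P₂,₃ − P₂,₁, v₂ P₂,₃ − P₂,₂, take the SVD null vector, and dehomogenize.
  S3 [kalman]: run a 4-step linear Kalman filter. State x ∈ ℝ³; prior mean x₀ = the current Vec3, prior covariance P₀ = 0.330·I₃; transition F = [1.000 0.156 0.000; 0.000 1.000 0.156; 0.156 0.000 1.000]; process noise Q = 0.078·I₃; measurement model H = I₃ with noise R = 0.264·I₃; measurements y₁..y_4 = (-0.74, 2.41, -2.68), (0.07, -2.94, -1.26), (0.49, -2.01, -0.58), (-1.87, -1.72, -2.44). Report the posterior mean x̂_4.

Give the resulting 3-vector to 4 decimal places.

result = (-0.9177, -1.6026, -1.6754)

source (fourbar_fk): coupler pose = R=[0.9743 -0.2253 0.0000; 0.2253 0.9743 0.0000; 0.0000 0.0000 1.0000], t=(-0.0255, 1.1497, 0.0000)
after S1 (invert_se3): R=[0.9743 0.2253 0.0000; -0.2253 0.9743 0.0000; 0.0000 0.0000 1.0000], t=(-0.2341, -1.1259, 0.0000)
after S2 (triangulate): (0.3525, 1.6326, 1.8470)
after S3 (kf_track): (-0.9177, -1.6026, -1.6754)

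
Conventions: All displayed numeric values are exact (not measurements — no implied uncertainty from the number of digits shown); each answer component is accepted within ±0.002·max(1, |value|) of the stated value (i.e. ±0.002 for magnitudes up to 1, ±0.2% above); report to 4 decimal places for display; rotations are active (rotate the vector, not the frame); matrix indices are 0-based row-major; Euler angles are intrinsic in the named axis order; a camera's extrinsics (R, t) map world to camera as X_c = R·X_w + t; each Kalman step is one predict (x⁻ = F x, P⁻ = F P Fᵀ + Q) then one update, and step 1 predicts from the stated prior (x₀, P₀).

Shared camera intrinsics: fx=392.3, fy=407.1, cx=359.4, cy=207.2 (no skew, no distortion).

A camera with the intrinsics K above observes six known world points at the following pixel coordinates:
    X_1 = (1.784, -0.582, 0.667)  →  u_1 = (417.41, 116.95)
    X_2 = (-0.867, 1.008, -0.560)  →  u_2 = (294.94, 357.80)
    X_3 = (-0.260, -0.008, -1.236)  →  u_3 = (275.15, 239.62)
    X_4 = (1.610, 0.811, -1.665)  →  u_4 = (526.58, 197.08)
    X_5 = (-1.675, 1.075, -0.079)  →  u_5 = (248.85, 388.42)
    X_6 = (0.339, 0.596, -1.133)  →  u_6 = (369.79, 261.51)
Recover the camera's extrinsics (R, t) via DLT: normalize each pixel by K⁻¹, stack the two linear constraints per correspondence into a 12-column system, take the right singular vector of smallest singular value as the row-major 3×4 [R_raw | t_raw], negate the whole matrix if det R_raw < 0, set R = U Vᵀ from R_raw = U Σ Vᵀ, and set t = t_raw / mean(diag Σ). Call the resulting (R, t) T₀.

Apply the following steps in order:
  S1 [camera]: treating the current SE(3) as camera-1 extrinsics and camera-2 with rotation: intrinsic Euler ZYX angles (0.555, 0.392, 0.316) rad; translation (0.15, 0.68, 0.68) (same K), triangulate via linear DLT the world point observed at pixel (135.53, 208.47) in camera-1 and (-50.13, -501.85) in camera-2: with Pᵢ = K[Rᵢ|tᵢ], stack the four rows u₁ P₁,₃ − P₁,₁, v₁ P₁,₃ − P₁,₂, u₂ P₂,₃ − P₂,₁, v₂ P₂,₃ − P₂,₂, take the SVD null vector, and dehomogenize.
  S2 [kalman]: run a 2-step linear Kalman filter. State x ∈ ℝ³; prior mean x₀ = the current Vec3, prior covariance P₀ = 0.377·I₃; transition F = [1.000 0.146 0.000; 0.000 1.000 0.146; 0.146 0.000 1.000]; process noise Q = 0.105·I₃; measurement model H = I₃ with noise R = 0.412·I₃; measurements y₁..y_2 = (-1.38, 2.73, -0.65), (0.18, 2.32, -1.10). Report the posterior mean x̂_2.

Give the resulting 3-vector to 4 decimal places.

source (pnp_recover): camera pose = R=[0.8420 0.5358 0.0638; -0.5392 0.8398 0.0634; -0.0196 -0.0878 0.9959], t=(-0.4400, 0.2200, 4.6799)
after S1 (triangulate): (-1.7258, -1.3352, -0.2349)
after S2 (kf_track): (-0.6619, 1.5064, -0.7655)

result = (-0.6619, 1.5064, -0.7655)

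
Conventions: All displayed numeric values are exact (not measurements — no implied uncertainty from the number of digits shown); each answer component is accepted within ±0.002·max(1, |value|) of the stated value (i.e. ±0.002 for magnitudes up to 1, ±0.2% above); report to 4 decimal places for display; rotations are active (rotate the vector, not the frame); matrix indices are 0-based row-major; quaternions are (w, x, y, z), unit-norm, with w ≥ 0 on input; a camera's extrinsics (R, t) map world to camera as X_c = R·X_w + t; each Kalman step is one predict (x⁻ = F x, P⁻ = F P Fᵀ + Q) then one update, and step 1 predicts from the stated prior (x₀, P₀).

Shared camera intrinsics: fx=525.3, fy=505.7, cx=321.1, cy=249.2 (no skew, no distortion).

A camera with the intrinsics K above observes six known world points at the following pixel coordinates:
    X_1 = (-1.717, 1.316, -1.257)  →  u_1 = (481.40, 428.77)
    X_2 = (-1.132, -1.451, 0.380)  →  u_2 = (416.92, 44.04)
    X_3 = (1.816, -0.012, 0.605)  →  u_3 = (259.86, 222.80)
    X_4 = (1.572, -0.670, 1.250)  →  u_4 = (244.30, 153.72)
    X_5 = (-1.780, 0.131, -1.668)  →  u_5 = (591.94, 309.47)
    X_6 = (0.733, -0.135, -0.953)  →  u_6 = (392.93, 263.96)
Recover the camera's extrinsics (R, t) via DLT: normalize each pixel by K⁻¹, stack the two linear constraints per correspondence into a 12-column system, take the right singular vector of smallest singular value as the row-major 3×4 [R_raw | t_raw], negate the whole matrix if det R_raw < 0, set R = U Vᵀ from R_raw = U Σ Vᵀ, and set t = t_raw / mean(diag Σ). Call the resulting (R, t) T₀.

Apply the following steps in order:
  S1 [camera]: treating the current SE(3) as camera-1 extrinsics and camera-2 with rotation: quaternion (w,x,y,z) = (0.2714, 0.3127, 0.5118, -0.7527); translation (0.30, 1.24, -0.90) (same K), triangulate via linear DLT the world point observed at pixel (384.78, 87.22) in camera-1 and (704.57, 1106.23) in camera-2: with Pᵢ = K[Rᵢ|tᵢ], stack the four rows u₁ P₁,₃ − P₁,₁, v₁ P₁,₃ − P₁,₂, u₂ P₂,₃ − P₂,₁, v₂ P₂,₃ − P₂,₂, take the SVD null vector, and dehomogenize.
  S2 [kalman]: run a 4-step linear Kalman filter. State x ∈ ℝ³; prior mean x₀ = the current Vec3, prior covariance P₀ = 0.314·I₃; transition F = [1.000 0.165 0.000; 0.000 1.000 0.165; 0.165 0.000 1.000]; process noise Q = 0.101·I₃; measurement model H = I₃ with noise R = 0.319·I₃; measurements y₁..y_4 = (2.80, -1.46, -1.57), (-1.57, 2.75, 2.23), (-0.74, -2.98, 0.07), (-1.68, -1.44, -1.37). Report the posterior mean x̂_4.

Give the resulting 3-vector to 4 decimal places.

source (pnp_recover): camera pose = R=[-0.2676 -0.4592 -0.8471; 0.1212 0.8561 -0.5024; 0.9559 -0.2371 -0.1735], t=(0.1800, -0.2700, 5.3401)
after S1 (triangulate): (-1.3285, -0.7884, 0.4619)
after S2 (kf_track): (-1.1721, -1.2008, -0.5152)

result = (-1.1721, -1.2008, -0.5152)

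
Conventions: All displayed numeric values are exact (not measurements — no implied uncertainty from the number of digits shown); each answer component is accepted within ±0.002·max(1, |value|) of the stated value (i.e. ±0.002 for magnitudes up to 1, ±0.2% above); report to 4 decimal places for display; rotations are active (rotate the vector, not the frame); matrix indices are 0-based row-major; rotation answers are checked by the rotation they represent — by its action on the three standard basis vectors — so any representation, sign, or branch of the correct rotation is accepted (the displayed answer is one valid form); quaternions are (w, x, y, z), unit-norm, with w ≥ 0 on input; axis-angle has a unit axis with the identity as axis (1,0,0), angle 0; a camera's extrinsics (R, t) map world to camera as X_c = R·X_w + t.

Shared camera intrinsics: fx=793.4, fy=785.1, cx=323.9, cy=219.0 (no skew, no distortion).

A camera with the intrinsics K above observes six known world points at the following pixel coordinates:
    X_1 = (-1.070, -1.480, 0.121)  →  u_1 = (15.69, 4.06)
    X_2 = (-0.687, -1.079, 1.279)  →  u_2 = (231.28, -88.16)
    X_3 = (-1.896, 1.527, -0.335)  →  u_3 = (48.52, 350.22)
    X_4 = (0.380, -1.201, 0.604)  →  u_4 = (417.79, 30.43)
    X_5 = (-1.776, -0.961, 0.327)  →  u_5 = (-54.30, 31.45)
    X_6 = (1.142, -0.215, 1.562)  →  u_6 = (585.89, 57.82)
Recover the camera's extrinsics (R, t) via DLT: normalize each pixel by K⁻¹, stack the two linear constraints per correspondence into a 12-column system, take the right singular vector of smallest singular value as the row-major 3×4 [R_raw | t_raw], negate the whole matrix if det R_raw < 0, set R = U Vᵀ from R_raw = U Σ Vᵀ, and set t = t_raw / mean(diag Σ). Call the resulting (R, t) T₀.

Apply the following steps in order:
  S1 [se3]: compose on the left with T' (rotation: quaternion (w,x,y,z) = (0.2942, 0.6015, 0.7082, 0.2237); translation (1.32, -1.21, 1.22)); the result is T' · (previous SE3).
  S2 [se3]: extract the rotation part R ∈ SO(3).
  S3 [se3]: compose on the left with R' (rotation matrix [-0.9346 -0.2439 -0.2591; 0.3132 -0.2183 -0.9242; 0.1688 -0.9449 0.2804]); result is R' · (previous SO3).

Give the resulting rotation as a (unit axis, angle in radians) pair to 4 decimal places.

rotation (axis_angle) = ((-0.4684, 0.8376, 0.2810), 2.1494)

source (pnp_recover): camera pose = R=[0.9572 0.0566 0.2837; 0.2160 0.5125 -0.8311; -0.1925 0.8568 0.4783], t=(-0.0900, 0.2700, 4.0001)
after S1 (compose_se3): R=[-0.0752 0.9510 -0.3000; 0.9868 0.1143 0.1148; 0.1435 -0.2874 -0.9470], t=(4.2673, -1.3993, -1.4928)
after S2 (rot_of_se3): [-0.0752 0.9510 -0.3000; 0.9868 0.1143 0.1148; 0.1435 -0.2874 -0.9470]
after S3 (compose_so3): [-0.2075 -0.8422 0.4977; -0.3716 0.5385 0.7563; -0.9049 -0.0280 -0.4247]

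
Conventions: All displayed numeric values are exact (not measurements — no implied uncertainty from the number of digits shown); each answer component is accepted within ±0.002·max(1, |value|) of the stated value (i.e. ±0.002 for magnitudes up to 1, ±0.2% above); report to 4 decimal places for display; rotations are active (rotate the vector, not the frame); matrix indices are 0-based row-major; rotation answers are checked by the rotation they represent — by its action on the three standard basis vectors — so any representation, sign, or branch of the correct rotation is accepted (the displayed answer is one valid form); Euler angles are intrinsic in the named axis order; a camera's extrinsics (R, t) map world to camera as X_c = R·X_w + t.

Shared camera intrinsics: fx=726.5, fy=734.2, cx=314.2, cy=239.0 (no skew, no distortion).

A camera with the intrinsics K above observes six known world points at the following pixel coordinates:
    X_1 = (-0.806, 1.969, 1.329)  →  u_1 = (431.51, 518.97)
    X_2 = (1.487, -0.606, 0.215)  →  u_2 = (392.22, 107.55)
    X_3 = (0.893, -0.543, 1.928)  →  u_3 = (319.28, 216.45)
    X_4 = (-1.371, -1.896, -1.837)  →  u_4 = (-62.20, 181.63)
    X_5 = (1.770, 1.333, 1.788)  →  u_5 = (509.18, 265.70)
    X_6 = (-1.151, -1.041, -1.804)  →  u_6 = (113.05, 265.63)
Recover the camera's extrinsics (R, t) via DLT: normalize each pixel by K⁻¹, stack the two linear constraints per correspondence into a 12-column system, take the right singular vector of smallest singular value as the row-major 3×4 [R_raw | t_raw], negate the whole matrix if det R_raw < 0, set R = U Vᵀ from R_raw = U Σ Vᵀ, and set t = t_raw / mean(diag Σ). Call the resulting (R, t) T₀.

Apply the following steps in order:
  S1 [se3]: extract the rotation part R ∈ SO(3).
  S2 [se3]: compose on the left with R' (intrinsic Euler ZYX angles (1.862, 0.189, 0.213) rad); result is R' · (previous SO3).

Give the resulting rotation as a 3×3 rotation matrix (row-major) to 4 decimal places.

rotation (matrix) = ((0.5694, -0.8218, -0.0208), (0.8221, 0.5692, 0.0142), (0.0002, -0.0252, 0.9997))

source (pnp_recover): camera pose = R=[0.6129 0.7720 -0.1686; -0.7389 0.6355 0.2239; 0.2800 -0.0126 0.9599], t=(0.2500, 0.3400, 5.4903)
after S1 (rot_of_se3): [0.6129 0.7720 -0.1686; -0.7389 0.6355 0.2239; 0.2800 -0.0126 0.9599]
after S2 (compose_so3): [0.5694 -0.8218 -0.0208; 0.8221 0.5692 0.0142; 0.0002 -0.0252 0.9997]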